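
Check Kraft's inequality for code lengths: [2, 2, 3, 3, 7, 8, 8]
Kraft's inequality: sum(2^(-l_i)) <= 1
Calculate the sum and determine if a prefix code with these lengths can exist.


Sum = 2^(-2) + 2^(-2) + 2^(-3) + 2^(-3) + 2^(-7) + 2^(-8) + 2^(-8)
    = 0.25 + 0.25 + 0.125 + 0.125 + 0.0078125 + 0.00390625 + 0.00390625
    = 196/256 = 0.765625
Since 0.765625 <= 1, Kraft's inequality IS satisfied.
A prefix code with these lengths CAN exist.

Kraft sum = 0.765625. Satisfied.


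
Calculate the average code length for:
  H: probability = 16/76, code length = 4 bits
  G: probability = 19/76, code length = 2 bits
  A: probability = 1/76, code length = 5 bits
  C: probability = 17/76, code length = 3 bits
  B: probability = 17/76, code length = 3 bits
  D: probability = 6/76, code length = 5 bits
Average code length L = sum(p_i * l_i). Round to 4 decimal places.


Weighted contributions p_i * l_i:
  H: (16/76) * 4 = 64/76
  G: (19/76) * 2 = 38/76
  A: (1/76) * 5 = 5/76
  C: (17/76) * 3 = 51/76
  B: (17/76) * 3 = 51/76
  D: (6/76) * 5 = 30/76
Sum = (64 + 38 + 5 + 51 + 51 + 30)/76 = 239/76

L = 239/76 = 3.1447 bits/symbol


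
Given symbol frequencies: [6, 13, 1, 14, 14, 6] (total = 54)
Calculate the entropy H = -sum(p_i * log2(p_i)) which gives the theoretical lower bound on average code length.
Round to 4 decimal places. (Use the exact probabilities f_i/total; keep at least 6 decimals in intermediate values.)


Per-symbol terms -p_i * log2(p_i) with p_i = f_i/54:
  p = 6/54 = 0.111111: log2(p) = -3.169925, -p*log2(p) = 0.352214
  p = 13/54 = 0.240741: log2(p) = -2.054448, -p*log2(p) = 0.494589
  p = 1/54 = 0.018519: log2(p) = -5.754888, -p*log2(p) = 0.106572
  p = 14/54 = 0.259259: log2(p) = -1.947533, -p*log2(p) = 0.504916
  p = 14/54 = 0.259259: log2(p) = -1.947533, -p*log2(p) = 0.504916
  p = 6/54 = 0.111111: log2(p) = -3.169925, -p*log2(p) = 0.352214
H = 0.352214 + 0.494589 + 0.106572 + 0.504916 + 0.504916 + 0.352214 = 2.315421

H = 2.3154 bits/symbol


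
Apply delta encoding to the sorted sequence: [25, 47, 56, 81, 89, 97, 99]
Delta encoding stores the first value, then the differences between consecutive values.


First value: 25
Deltas:
  47 - 25 = 22
  56 - 47 = 9
  81 - 56 = 25
  89 - 81 = 8
  97 - 89 = 8
  99 - 97 = 2


Delta encoded: [25, 22, 9, 25, 8, 8, 2]


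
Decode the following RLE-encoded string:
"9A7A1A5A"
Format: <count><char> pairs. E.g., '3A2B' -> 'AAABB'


Expanding each <count><char> pair:
  9A -> 'AAAAAAAAA'
  7A -> 'AAAAAAA'
  1A -> 'A'
  5A -> 'AAAAA'

Decoded = AAAAAAAAAAAAAAAAAAAAAA


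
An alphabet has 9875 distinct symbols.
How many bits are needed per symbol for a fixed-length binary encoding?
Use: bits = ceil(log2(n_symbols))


log2(9875) = 13.2696
Bracket: 2^13 = 8192 < 9875 <= 2^14 = 16384
So ceil(log2(9875)) = 14

bits = ceil(log2(9875)) = ceil(13.2696) = 14 bits


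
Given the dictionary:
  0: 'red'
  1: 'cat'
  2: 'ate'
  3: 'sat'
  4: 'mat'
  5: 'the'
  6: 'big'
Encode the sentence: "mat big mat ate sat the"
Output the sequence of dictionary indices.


Look up each word in the dictionary:
  'mat' -> 4
  'big' -> 6
  'mat' -> 4
  'ate' -> 2
  'sat' -> 3
  'the' -> 5

Encoded: [4, 6, 4, 2, 3, 5]


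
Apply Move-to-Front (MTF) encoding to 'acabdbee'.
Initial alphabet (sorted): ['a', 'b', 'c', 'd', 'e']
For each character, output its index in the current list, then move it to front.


MTF encoding:
'a': index 0 in ['a', 'b', 'c', 'd', 'e'] -> ['a', 'b', 'c', 'd', 'e']
'c': index 2 in ['a', 'b', 'c', 'd', 'e'] -> ['c', 'a', 'b', 'd', 'e']
'a': index 1 in ['c', 'a', 'b', 'd', 'e'] -> ['a', 'c', 'b', 'd', 'e']
'b': index 2 in ['a', 'c', 'b', 'd', 'e'] -> ['b', 'a', 'c', 'd', 'e']
'd': index 3 in ['b', 'a', 'c', 'd', 'e'] -> ['d', 'b', 'a', 'c', 'e']
'b': index 1 in ['d', 'b', 'a', 'c', 'e'] -> ['b', 'd', 'a', 'c', 'e']
'e': index 4 in ['b', 'd', 'a', 'c', 'e'] -> ['e', 'b', 'd', 'a', 'c']
'e': index 0 in ['e', 'b', 'd', 'a', 'c'] -> ['e', 'b', 'd', 'a', 'c']


Output: [0, 2, 1, 2, 3, 1, 4, 0]


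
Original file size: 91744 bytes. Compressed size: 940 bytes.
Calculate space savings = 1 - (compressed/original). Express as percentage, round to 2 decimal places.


ratio = compressed/original = 940/91744 = 0.010246
savings = 1 - ratio = 1 - 0.010246 = 0.989754
as a percentage: 0.989754 * 100 = 98.98%

Space savings = 1 - 940/91744 = 98.98%


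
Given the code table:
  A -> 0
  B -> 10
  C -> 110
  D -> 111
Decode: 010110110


Decoding:
0 -> A
10 -> B
110 -> C
110 -> C


Result: ABCC


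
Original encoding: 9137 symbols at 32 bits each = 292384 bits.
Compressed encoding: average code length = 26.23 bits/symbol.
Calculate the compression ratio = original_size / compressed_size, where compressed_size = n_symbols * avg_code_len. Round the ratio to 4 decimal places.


original_size = n_symbols * orig_bits = 9137 * 32 = 292384 bits
compressed_size = n_symbols * avg_code_len = 9137 * 26.23 = 239663.51 bits
ratio = original_size / compressed_size = 292384 / 239663.51 = 1.22

Compression ratio = 1.22


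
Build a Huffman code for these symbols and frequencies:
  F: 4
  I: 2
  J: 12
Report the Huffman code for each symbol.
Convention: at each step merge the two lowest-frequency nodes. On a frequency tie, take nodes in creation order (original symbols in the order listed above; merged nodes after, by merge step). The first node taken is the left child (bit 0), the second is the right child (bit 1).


Huffman tree construction:
Step 1: Merge I(2) + F(4) = 6
Step 2: Merge (I+F)(6) + J(12) = 18
Read each symbol's code off the tree from the root (left child = 0, right child = 1).

Codes:
  F: 01 (length 2)
  I: 00 (length 2)
  J: 1 (length 1)
Average code length: 24/18 = 1.3333 bits/symbol


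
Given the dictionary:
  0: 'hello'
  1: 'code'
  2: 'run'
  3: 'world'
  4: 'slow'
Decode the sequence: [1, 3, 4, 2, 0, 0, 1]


Look up each index in the dictionary:
  1 -> 'code'
  3 -> 'world'
  4 -> 'slow'
  2 -> 'run'
  0 -> 'hello'
  0 -> 'hello'
  1 -> 'code'

Decoded: "code world slow run hello hello code"


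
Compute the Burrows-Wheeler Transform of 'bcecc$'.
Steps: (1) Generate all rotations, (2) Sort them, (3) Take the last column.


Rotations (sorted):
  0: $bcecc -> last char: c
  1: bcecc$ -> last char: $
  2: c$bcec -> last char: c
  3: cc$bce -> last char: e
  4: cecc$b -> last char: b
  5: ecc$bc -> last char: c


BWT = c$cebc


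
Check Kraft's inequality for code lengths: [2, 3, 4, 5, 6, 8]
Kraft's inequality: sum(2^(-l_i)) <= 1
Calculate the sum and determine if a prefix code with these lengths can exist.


Sum = 2^(-2) + 2^(-3) + 2^(-4) + 2^(-5) + 2^(-6) + 2^(-8)
    = 0.25 + 0.125 + 0.0625 + 0.03125 + 0.015625 + 0.00390625
    = 125/256 = 0.48828125
Since 0.48828125 <= 1, Kraft's inequality IS satisfied.
A prefix code with these lengths CAN exist.

Kraft sum = 0.48828125. Satisfied.


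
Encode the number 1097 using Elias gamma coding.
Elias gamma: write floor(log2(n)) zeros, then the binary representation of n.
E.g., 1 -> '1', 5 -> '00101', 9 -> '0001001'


num_bits = floor(log2(1097)) + 1 = 11
leading_zeros = num_bits - 1 = 10
binary(1097) = 10001001001

Elias gamma(1097) = '0000000000' + '10001001001' = 000000000010001001001 (21 bits)


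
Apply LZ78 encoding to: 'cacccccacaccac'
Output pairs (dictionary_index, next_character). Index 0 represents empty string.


LZ78 encoding steps:
Dictionary: {0: ''}
Step 1: w='' (idx 0), next='c' -> output (0, 'c'), add 'c' as idx 1
Step 2: w='' (idx 0), next='a' -> output (0, 'a'), add 'a' as idx 2
Step 3: w='c' (idx 1), next='c' -> output (1, 'c'), add 'cc' as idx 3
Step 4: w='cc' (idx 3), next='c' -> output (3, 'c'), add 'ccc' as idx 4
Step 5: w='a' (idx 2), next='c' -> output (2, 'c'), add 'ac' as idx 5
Step 6: w='ac' (idx 5), next='c' -> output (5, 'c'), add 'acc' as idx 6
Step 7: w='ac' (idx 5), end of input -> output (5, '')


Encoded: [(0, 'c'), (0, 'a'), (1, 'c'), (3, 'c'), (2, 'c'), (5, 'c'), (5, '')]


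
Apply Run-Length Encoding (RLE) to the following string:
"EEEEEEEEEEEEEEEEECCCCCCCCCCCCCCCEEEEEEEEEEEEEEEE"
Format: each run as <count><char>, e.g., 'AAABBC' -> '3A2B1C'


Scanning runs left to right:
  i=0: run of 'E' x 17 -> '17E'
  i=17: run of 'C' x 15 -> '15C'
  i=32: run of 'E' x 16 -> '16E'

RLE = 17E15C16E


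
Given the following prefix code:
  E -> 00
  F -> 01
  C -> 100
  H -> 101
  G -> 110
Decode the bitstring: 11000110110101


Decoding step by step:
Bits 110 -> G
Bits 00 -> E
Bits 110 -> G
Bits 110 -> G
Bits 101 -> H


Decoded message: GEGGH


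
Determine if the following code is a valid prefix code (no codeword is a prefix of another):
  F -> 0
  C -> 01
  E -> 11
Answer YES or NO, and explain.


Checking each pair (does one codeword prefix another?):
  F='0' vs C='01': prefix -- VIOLATION

NO -- this is NOT a valid prefix code. F (0) is a prefix of C (01).


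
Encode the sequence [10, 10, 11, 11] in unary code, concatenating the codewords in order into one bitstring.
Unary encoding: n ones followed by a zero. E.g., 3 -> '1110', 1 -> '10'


Encode each number as n ones followed by a terminating 0:
  10 -> 11111111110 (11 bits)
  10 -> 11111111110 (11 bits)
  11 -> 111111111110 (12 bits)
  11 -> 111111111110 (12 bits)
Total length = 11 + 11 + 12 + 12 = 46 bits.

Unary([10, 10, 11, 11]) = 1111111111011111111110111111111110111111111110 (46 bits)


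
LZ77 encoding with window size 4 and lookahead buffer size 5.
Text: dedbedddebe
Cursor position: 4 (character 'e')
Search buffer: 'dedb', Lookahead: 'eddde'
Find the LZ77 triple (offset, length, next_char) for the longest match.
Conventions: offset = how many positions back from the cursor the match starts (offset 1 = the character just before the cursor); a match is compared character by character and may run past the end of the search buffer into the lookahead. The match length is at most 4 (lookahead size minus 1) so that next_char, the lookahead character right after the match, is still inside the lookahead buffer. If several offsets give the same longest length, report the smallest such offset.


Try each offset into the search buffer:
  offset=1 (pos 3, char 'b'): match length 0
  offset=2 (pos 2, char 'd'): match length 0
  offset=3 (pos 1, char 'e'): match length 2
  offset=4 (pos 0, char 'd'): match length 0
Longest match has length 2 at offset 3.
next_char = character at position 4 + 2 = 6 -> 'd'

Best match: offset=3, length=2 (matching 'ed' starting at position 1)
LZ77 triple: (3, 2, 'd')


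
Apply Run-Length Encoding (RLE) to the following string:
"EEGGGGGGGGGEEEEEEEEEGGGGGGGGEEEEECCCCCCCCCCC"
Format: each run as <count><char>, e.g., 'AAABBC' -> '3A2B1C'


Scanning runs left to right:
  i=0: run of 'E' x 2 -> '2E'
  i=2: run of 'G' x 9 -> '9G'
  i=11: run of 'E' x 9 -> '9E'
  i=20: run of 'G' x 8 -> '8G'
  i=28: run of 'E' x 5 -> '5E'
  i=33: run of 'C' x 11 -> '11C'

RLE = 2E9G9E8G5E11C


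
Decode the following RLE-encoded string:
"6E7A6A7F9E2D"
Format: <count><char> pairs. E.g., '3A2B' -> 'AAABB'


Expanding each <count><char> pair:
  6E -> 'EEEEEE'
  7A -> 'AAAAAAA'
  6A -> 'AAAAAA'
  7F -> 'FFFFFFF'
  9E -> 'EEEEEEEEE'
  2D -> 'DD'

Decoded = EEEEEEAAAAAAAAAAAAAFFFFFFFEEEEEEEEEDD


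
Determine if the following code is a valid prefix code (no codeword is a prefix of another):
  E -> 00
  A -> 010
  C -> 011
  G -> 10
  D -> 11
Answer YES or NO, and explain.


Checking each pair (does one codeword prefix another?):
  E='00' vs A='010': no prefix
  E='00' vs C='011': no prefix
  E='00' vs G='10': no prefix
  E='00' vs D='11': no prefix
  A='010' vs E='00': no prefix
  A='010' vs C='011': no prefix
  A='010' vs G='10': no prefix
  A='010' vs D='11': no prefix
  C='011' vs E='00': no prefix
  C='011' vs A='010': no prefix
  C='011' vs G='10': no prefix
  C='011' vs D='11': no prefix
  G='10' vs E='00': no prefix
  G='10' vs A='010': no prefix
  G='10' vs C='011': no prefix
  G='10' vs D='11': no prefix
  D='11' vs E='00': no prefix
  D='11' vs A='010': no prefix
  D='11' vs C='011': no prefix
  D='11' vs G='10': no prefix
No violation found over all pairs.

YES -- this is a valid prefix code. No codeword is a prefix of any other codeword.


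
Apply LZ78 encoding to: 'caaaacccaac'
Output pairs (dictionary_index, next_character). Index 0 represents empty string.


LZ78 encoding steps:
Dictionary: {0: ''}
Step 1: w='' (idx 0), next='c' -> output (0, 'c'), add 'c' as idx 1
Step 2: w='' (idx 0), next='a' -> output (0, 'a'), add 'a' as idx 2
Step 3: w='a' (idx 2), next='a' -> output (2, 'a'), add 'aa' as idx 3
Step 4: w='a' (idx 2), next='c' -> output (2, 'c'), add 'ac' as idx 4
Step 5: w='c' (idx 1), next='c' -> output (1, 'c'), add 'cc' as idx 5
Step 6: w='aa' (idx 3), next='c' -> output (3, 'c'), add 'aac' as idx 6


Encoded: [(0, 'c'), (0, 'a'), (2, 'a'), (2, 'c'), (1, 'c'), (3, 'c')]


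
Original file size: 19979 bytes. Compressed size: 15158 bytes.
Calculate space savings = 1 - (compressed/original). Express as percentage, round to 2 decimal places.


ratio = compressed/original = 15158/19979 = 0.758697
savings = 1 - ratio = 1 - 0.758697 = 0.241303
as a percentage: 0.241303 * 100 = 24.13%

Space savings = 1 - 15158/19979 = 24.13%


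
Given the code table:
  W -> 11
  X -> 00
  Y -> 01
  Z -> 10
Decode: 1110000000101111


Decoding:
11 -> W
10 -> Z
00 -> X
00 -> X
00 -> X
10 -> Z
11 -> W
11 -> W


Result: WZXXXZWW


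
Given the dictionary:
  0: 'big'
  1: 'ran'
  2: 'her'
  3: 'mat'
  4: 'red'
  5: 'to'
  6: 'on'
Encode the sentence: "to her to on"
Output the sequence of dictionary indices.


Look up each word in the dictionary:
  'to' -> 5
  'her' -> 2
  'to' -> 5
  'on' -> 6

Encoded: [5, 2, 5, 6]


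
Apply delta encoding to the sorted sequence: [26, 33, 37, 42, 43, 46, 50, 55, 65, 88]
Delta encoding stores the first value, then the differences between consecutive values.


First value: 26
Deltas:
  33 - 26 = 7
  37 - 33 = 4
  42 - 37 = 5
  43 - 42 = 1
  46 - 43 = 3
  50 - 46 = 4
  55 - 50 = 5
  65 - 55 = 10
  88 - 65 = 23


Delta encoded: [26, 7, 4, 5, 1, 3, 4, 5, 10, 23]


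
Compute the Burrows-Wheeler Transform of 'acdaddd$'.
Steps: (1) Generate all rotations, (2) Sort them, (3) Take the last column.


Rotations (sorted):
  0: $acdaddd -> last char: d
  1: acdaddd$ -> last char: $
  2: addd$acd -> last char: d
  3: cdaddd$a -> last char: a
  4: d$acdadd -> last char: d
  5: daddd$ac -> last char: c
  6: dd$acdad -> last char: d
  7: ddd$acda -> last char: a


BWT = d$dadcda


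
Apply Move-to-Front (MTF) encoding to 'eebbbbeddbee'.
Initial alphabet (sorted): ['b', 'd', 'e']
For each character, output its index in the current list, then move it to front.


MTF encoding:
'e': index 2 in ['b', 'd', 'e'] -> ['e', 'b', 'd']
'e': index 0 in ['e', 'b', 'd'] -> ['e', 'b', 'd']
'b': index 1 in ['e', 'b', 'd'] -> ['b', 'e', 'd']
'b': index 0 in ['b', 'e', 'd'] -> ['b', 'e', 'd']
'b': index 0 in ['b', 'e', 'd'] -> ['b', 'e', 'd']
'b': index 0 in ['b', 'e', 'd'] -> ['b', 'e', 'd']
'e': index 1 in ['b', 'e', 'd'] -> ['e', 'b', 'd']
'd': index 2 in ['e', 'b', 'd'] -> ['d', 'e', 'b']
'd': index 0 in ['d', 'e', 'b'] -> ['d', 'e', 'b']
'b': index 2 in ['d', 'e', 'b'] -> ['b', 'd', 'e']
'e': index 2 in ['b', 'd', 'e'] -> ['e', 'b', 'd']
'e': index 0 in ['e', 'b', 'd'] -> ['e', 'b', 'd']


Output: [2, 0, 1, 0, 0, 0, 1, 2, 0, 2, 2, 0]


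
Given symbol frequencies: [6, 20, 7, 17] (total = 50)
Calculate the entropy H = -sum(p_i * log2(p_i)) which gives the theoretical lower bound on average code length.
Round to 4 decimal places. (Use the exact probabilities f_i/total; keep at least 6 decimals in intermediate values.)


Per-symbol terms -p_i * log2(p_i) with p_i = f_i/50:
  p = 6/50 = 0.120000: log2(p) = -3.058894, -p*log2(p) = 0.367067
  p = 20/50 = 0.400000: log2(p) = -1.321928, -p*log2(p) = 0.528771
  p = 7/50 = 0.140000: log2(p) = -2.836501, -p*log2(p) = 0.397110
  p = 17/50 = 0.340000: log2(p) = -1.556393, -p*log2(p) = 0.529174
H = 0.367067 + 0.528771 + 0.397110 + 0.529174 = 1.822122

H = 1.8221 bits/symbol


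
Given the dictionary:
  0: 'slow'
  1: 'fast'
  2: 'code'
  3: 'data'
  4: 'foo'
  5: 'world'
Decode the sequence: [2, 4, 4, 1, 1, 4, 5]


Look up each index in the dictionary:
  2 -> 'code'
  4 -> 'foo'
  4 -> 'foo'
  1 -> 'fast'
  1 -> 'fast'
  4 -> 'foo'
  5 -> 'world'

Decoded: "code foo foo fast fast foo world"


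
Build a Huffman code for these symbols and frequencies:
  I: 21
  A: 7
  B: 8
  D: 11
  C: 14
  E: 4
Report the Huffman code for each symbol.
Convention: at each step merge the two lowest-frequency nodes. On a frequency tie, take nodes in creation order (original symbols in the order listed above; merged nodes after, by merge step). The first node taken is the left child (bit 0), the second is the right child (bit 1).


Huffman tree construction:
Step 1: Merge E(4) + A(7) = 11
Step 2: Merge B(8) + D(11) = 19
Step 3: Merge (E+A)(11) + C(14) = 25
Step 4: Merge (B+D)(19) + I(21) = 40
Step 5: Merge ((E+A)+C)(25) + ((B+D)+I)(40) = 65
Read each symbol's code off the tree from the root (left child = 0, right child = 1).

Codes:
  I: 11 (length 2)
  A: 001 (length 3)
  B: 100 (length 3)
  D: 101 (length 3)
  C: 01 (length 2)
  E: 000 (length 3)
Average code length: 160/65 = 2.4615 bits/symbol


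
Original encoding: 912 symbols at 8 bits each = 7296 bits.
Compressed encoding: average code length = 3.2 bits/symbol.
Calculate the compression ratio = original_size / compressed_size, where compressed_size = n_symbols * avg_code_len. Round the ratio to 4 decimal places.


original_size = n_symbols * orig_bits = 912 * 8 = 7296 bits
compressed_size = n_symbols * avg_code_len = 912 * 3.2 = 2918.4 bits
ratio = original_size / compressed_size = 7296 / 2918.4 = 2.5

Compression ratio = 2.5


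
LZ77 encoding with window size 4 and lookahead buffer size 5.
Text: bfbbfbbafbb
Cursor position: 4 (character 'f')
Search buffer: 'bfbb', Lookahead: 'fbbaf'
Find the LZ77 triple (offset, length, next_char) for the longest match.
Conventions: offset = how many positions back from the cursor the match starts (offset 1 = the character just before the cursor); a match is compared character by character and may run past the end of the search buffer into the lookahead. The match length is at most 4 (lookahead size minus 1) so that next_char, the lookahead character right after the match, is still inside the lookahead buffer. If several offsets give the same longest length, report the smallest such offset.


Try each offset into the search buffer:
  offset=1 (pos 3, char 'b'): match length 0
  offset=2 (pos 2, char 'b'): match length 0
  offset=3 (pos 1, char 'f'): match length 3
  offset=4 (pos 0, char 'b'): match length 0
Longest match has length 3 at offset 3.
next_char = character at position 4 + 3 = 7 -> 'a'

Best match: offset=3, length=3 (matching 'fbb' starting at position 1)
LZ77 triple: (3, 3, 'a')


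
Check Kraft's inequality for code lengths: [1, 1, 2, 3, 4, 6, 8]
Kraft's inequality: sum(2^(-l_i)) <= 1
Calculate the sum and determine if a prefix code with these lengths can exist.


Sum = 2^(-1) + 2^(-1) + 2^(-2) + 2^(-3) + 2^(-4) + 2^(-6) + 2^(-8)
    = 0.5 + 0.5 + 0.25 + 0.125 + 0.0625 + 0.015625 + 0.00390625
    = 373/256 = 1.45703125
Since 1.45703125 > 1, Kraft's inequality is NOT satisfied.
A prefix code with these lengths CANNOT exist.

Kraft sum = 1.45703125. Not satisfied.


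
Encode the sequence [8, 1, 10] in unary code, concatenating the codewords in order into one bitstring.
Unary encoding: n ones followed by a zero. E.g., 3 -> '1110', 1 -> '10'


Encode each number as n ones followed by a terminating 0:
  8 -> 111111110 (9 bits)
  1 -> 10 (2 bits)
  10 -> 11111111110 (11 bits)
Total length = 9 + 2 + 11 = 22 bits.

Unary([8, 1, 10]) = 1111111101011111111110 (22 bits)


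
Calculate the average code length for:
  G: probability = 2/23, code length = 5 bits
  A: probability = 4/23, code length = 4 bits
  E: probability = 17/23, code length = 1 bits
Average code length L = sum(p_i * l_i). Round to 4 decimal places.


Weighted contributions p_i * l_i:
  G: (2/23) * 5 = 10/23
  A: (4/23) * 4 = 16/23
  E: (17/23) * 1 = 17/23
Sum = (10 + 16 + 17)/23 = 43/23

L = 43/23 = 1.8696 bits/symbol


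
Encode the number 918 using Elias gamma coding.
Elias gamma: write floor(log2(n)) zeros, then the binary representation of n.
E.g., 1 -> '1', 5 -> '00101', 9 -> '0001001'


num_bits = floor(log2(918)) + 1 = 10
leading_zeros = num_bits - 1 = 9
binary(918) = 1110010110

Elias gamma(918) = '000000000' + '1110010110' = 0000000001110010110 (19 bits)


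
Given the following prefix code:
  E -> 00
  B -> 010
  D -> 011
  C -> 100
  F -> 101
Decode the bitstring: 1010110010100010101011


Decoding step by step:
Bits 101 -> F
Bits 011 -> D
Bits 00 -> E
Bits 101 -> F
Bits 00 -> E
Bits 010 -> B
Bits 101 -> F
Bits 011 -> D


Decoded message: FDEFEBFD


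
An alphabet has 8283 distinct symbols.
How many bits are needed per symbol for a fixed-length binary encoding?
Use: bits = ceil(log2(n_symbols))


log2(8283) = 13.0159
Bracket: 2^13 = 8192 < 8283 <= 2^14 = 16384
So ceil(log2(8283)) = 14

bits = ceil(log2(8283)) = ceil(13.0159) = 14 bits


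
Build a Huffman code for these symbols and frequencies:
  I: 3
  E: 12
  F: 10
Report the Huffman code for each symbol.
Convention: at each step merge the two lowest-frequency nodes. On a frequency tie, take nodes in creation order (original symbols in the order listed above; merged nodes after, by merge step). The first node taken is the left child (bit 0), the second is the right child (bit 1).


Huffman tree construction:
Step 1: Merge I(3) + F(10) = 13
Step 2: Merge E(12) + (I+F)(13) = 25
Read each symbol's code off the tree from the root (left child = 0, right child = 1).

Codes:
  I: 10 (length 2)
  E: 0 (length 1)
  F: 11 (length 2)
Average code length: 38/25 = 1.5200 bits/symbol


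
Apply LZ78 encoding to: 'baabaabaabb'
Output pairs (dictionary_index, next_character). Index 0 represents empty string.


LZ78 encoding steps:
Dictionary: {0: ''}
Step 1: w='' (idx 0), next='b' -> output (0, 'b'), add 'b' as idx 1
Step 2: w='' (idx 0), next='a' -> output (0, 'a'), add 'a' as idx 2
Step 3: w='a' (idx 2), next='b' -> output (2, 'b'), add 'ab' as idx 3
Step 4: w='a' (idx 2), next='a' -> output (2, 'a'), add 'aa' as idx 4
Step 5: w='b' (idx 1), next='a' -> output (1, 'a'), add 'ba' as idx 5
Step 6: w='ab' (idx 3), next='b' -> output (3, 'b'), add 'abb' as idx 6


Encoded: [(0, 'b'), (0, 'a'), (2, 'b'), (2, 'a'), (1, 'a'), (3, 'b')]


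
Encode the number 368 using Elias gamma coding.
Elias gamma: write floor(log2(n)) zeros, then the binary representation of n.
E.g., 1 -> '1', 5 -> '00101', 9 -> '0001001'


num_bits = floor(log2(368)) + 1 = 9
leading_zeros = num_bits - 1 = 8
binary(368) = 101110000

Elias gamma(368) = '00000000' + '101110000' = 00000000101110000 (17 bits)


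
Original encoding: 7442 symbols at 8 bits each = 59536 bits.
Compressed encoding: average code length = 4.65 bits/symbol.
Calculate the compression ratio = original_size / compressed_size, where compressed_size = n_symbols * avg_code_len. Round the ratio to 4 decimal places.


original_size = n_symbols * orig_bits = 7442 * 8 = 59536 bits
compressed_size = n_symbols * avg_code_len = 7442 * 4.65 = 34605.3 bits
ratio = original_size / compressed_size = 59536 / 34605.3 = 1.7204

Compression ratio = 1.7204


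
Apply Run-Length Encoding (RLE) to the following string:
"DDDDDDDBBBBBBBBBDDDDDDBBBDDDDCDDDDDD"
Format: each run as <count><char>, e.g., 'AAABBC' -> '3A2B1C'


Scanning runs left to right:
  i=0: run of 'D' x 7 -> '7D'
  i=7: run of 'B' x 9 -> '9B'
  i=16: run of 'D' x 6 -> '6D'
  i=22: run of 'B' x 3 -> '3B'
  i=25: run of 'D' x 4 -> '4D'
  i=29: run of 'C' x 1 -> '1C'
  i=30: run of 'D' x 6 -> '6D'

RLE = 7D9B6D3B4D1C6D


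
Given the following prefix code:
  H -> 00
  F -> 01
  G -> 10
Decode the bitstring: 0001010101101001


Decoding step by step:
Bits 00 -> H
Bits 01 -> F
Bits 01 -> F
Bits 01 -> F
Bits 01 -> F
Bits 10 -> G
Bits 10 -> G
Bits 01 -> F


Decoded message: HFFFFGGF


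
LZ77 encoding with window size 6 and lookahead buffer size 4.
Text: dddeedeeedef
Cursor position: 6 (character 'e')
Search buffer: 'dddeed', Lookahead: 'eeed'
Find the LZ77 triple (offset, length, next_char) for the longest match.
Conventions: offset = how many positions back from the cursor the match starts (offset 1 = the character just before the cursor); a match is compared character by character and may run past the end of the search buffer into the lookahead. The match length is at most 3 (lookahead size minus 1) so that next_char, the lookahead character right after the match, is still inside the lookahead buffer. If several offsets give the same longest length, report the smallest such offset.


Try each offset into the search buffer:
  offset=1 (pos 5, char 'd'): match length 0
  offset=2 (pos 4, char 'e'): match length 1
  offset=3 (pos 3, char 'e'): match length 2
  offset=4 (pos 2, char 'd'): match length 0
  offset=5 (pos 1, char 'd'): match length 0
  offset=6 (pos 0, char 'd'): match length 0
Longest match has length 2 at offset 3.
next_char = character at position 6 + 2 = 8 -> 'e'

Best match: offset=3, length=2 (matching 'ee' starting at position 3)
LZ77 triple: (3, 2, 'e')


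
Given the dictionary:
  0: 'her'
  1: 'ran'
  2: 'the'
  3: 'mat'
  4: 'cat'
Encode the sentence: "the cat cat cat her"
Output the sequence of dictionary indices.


Look up each word in the dictionary:
  'the' -> 2
  'cat' -> 4
  'cat' -> 4
  'cat' -> 4
  'her' -> 0

Encoded: [2, 4, 4, 4, 0]


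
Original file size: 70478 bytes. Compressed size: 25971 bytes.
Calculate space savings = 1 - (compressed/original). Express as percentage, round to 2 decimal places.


ratio = compressed/original = 25971/70478 = 0.368498
savings = 1 - ratio = 1 - 0.368498 = 0.631502
as a percentage: 0.631502 * 100 = 63.15%

Space savings = 1 - 25971/70478 = 63.15%


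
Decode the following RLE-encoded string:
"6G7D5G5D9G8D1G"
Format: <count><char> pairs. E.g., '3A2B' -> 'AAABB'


Expanding each <count><char> pair:
  6G -> 'GGGGGG'
  7D -> 'DDDDDDD'
  5G -> 'GGGGG'
  5D -> 'DDDDD'
  9G -> 'GGGGGGGGG'
  8D -> 'DDDDDDDD'
  1G -> 'G'

Decoded = GGGGGGDDDDDDDGGGGGDDDDDGGGGGGGGGDDDDDDDDG


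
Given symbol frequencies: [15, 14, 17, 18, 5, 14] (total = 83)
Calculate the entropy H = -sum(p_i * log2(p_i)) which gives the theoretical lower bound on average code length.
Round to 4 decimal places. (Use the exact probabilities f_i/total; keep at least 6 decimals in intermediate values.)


Per-symbol terms -p_i * log2(p_i) with p_i = f_i/83:
  p = 15/83 = 0.180723: log2(p) = -2.468149, -p*log2(p) = 0.446051
  p = 14/83 = 0.168675: log2(p) = -2.567685, -p*log2(p) = 0.433103
  p = 17/83 = 0.204819: log2(p) = -2.287577, -p*log2(p) = 0.468540
  p = 18/83 = 0.216867: log2(p) = -2.205114, -p*log2(p) = 0.478218
  p = 5/83 = 0.060241: log2(p) = -4.053111, -p*log2(p) = 0.244163
  p = 14/83 = 0.168675: log2(p) = -2.567685, -p*log2(p) = 0.433103
H = 0.446051 + 0.433103 + 0.468540 + 0.478218 + 0.244163 + 0.433103 = 2.503178

H = 2.5032 bits/symbol


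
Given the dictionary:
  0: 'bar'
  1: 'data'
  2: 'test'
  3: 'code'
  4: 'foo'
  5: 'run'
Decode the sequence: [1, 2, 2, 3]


Look up each index in the dictionary:
  1 -> 'data'
  2 -> 'test'
  2 -> 'test'
  3 -> 'code'

Decoded: "data test test code"


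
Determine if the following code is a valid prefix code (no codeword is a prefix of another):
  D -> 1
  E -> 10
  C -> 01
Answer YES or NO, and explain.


Checking each pair (does one codeword prefix another?):
  D='1' vs E='10': prefix -- VIOLATION

NO -- this is NOT a valid prefix code. D (1) is a prefix of E (10).


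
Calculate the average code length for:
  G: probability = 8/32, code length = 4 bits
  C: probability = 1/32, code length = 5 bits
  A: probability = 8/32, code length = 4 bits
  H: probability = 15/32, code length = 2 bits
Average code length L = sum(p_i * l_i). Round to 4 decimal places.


Weighted contributions p_i * l_i:
  G: (8/32) * 4 = 32/32
  C: (1/32) * 5 = 5/32
  A: (8/32) * 4 = 32/32
  H: (15/32) * 2 = 30/32
Sum = (32 + 5 + 32 + 30)/32 = 99/32

L = 99/32 = 3.0938 bits/symbol


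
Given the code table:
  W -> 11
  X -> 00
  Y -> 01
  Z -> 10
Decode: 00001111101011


Decoding:
00 -> X
00 -> X
11 -> W
11 -> W
10 -> Z
10 -> Z
11 -> W


Result: XXWWZZW


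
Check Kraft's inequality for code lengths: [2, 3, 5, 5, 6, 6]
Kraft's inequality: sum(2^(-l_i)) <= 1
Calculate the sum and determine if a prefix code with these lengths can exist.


Sum = 2^(-2) + 2^(-3) + 2^(-5) + 2^(-5) + 2^(-6) + 2^(-6)
    = 0.25 + 0.125 + 0.03125 + 0.03125 + 0.015625 + 0.015625
    = 30/64 = 0.46875
Since 0.46875 <= 1, Kraft's inequality IS satisfied.
A prefix code with these lengths CAN exist.

Kraft sum = 0.46875. Satisfied.


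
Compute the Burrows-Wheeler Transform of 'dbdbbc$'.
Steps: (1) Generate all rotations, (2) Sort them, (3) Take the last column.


Rotations (sorted):
  0: $dbdbbc -> last char: c
  1: bbc$dbd -> last char: d
  2: bc$dbdb -> last char: b
  3: bdbbc$d -> last char: d
  4: c$dbdbb -> last char: b
  5: dbbc$db -> last char: b
  6: dbdbbc$ -> last char: $


BWT = cdbdbb$


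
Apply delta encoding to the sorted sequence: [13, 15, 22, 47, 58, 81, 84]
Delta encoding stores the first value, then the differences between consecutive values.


First value: 13
Deltas:
  15 - 13 = 2
  22 - 15 = 7
  47 - 22 = 25
  58 - 47 = 11
  81 - 58 = 23
  84 - 81 = 3


Delta encoded: [13, 2, 7, 25, 11, 23, 3]


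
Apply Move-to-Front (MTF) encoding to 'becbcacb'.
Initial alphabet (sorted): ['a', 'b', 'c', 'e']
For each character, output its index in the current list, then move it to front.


MTF encoding:
'b': index 1 in ['a', 'b', 'c', 'e'] -> ['b', 'a', 'c', 'e']
'e': index 3 in ['b', 'a', 'c', 'e'] -> ['e', 'b', 'a', 'c']
'c': index 3 in ['e', 'b', 'a', 'c'] -> ['c', 'e', 'b', 'a']
'b': index 2 in ['c', 'e', 'b', 'a'] -> ['b', 'c', 'e', 'a']
'c': index 1 in ['b', 'c', 'e', 'a'] -> ['c', 'b', 'e', 'a']
'a': index 3 in ['c', 'b', 'e', 'a'] -> ['a', 'c', 'b', 'e']
'c': index 1 in ['a', 'c', 'b', 'e'] -> ['c', 'a', 'b', 'e']
'b': index 2 in ['c', 'a', 'b', 'e'] -> ['b', 'c', 'a', 'e']


Output: [1, 3, 3, 2, 1, 3, 1, 2]


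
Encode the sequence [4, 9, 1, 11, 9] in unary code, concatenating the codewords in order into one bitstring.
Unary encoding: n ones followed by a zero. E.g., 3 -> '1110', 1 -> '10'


Encode each number as n ones followed by a terminating 0:
  4 -> 11110 (5 bits)
  9 -> 1111111110 (10 bits)
  1 -> 10 (2 bits)
  11 -> 111111111110 (12 bits)
  9 -> 1111111110 (10 bits)
Total length = 5 + 10 + 2 + 12 + 10 = 39 bits.

Unary([4, 9, 1, 11, 9]) = 111101111111110101111111111101111111110 (39 bits)


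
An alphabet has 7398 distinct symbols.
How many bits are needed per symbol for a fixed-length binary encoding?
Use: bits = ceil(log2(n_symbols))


log2(7398) = 12.8529
Bracket: 2^12 = 4096 < 7398 <= 2^13 = 8192
So ceil(log2(7398)) = 13

bits = ceil(log2(7398)) = ceil(12.8529) = 13 bits


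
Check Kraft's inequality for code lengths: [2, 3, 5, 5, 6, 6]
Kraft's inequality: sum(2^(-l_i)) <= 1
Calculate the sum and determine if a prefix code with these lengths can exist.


Sum = 2^(-2) + 2^(-3) + 2^(-5) + 2^(-5) + 2^(-6) + 2^(-6)
    = 0.25 + 0.125 + 0.03125 + 0.03125 + 0.015625 + 0.015625
    = 30/64 = 0.46875
Since 0.46875 <= 1, Kraft's inequality IS satisfied.
A prefix code with these lengths CAN exist.

Kraft sum = 0.46875. Satisfied.


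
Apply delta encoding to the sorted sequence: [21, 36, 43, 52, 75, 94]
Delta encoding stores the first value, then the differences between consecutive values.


First value: 21
Deltas:
  36 - 21 = 15
  43 - 36 = 7
  52 - 43 = 9
  75 - 52 = 23
  94 - 75 = 19


Delta encoded: [21, 15, 7, 9, 23, 19]


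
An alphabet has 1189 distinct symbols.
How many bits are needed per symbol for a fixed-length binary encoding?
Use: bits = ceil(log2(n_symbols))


log2(1189) = 10.2155
Bracket: 2^10 = 1024 < 1189 <= 2^11 = 2048
So ceil(log2(1189)) = 11

bits = ceil(log2(1189)) = ceil(10.2155) = 11 bits


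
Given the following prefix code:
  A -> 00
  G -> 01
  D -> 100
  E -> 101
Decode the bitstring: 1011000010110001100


Decoding step by step:
Bits 101 -> E
Bits 100 -> D
Bits 00 -> A
Bits 101 -> E
Bits 100 -> D
Bits 01 -> G
Bits 100 -> D


Decoded message: EDAEDGD


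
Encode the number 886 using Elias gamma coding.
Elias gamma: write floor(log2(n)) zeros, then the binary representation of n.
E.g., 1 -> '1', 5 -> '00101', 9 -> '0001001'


num_bits = floor(log2(886)) + 1 = 10
leading_zeros = num_bits - 1 = 9
binary(886) = 1101110110

Elias gamma(886) = '000000000' + '1101110110' = 0000000001101110110 (19 bits)


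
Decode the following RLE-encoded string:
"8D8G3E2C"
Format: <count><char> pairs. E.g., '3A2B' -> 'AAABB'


Expanding each <count><char> pair:
  8D -> 'DDDDDDDD'
  8G -> 'GGGGGGGG'
  3E -> 'EEE'
  2C -> 'CC'

Decoded = DDDDDDDDGGGGGGGGEEECC


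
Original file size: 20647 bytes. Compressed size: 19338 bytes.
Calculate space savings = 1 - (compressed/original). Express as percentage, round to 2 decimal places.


ratio = compressed/original = 19338/20647 = 0.936601
savings = 1 - ratio = 1 - 0.936601 = 0.063399
as a percentage: 0.063399 * 100 = 6.34%

Space savings = 1 - 19338/20647 = 6.34%


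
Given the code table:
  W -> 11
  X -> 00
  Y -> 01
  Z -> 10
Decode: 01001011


Decoding:
01 -> Y
00 -> X
10 -> Z
11 -> W


Result: YXZW


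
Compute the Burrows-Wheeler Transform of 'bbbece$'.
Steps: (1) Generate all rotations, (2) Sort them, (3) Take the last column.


Rotations (sorted):
  0: $bbbece -> last char: e
  1: bbbece$ -> last char: $
  2: bbece$b -> last char: b
  3: bece$bb -> last char: b
  4: ce$bbbe -> last char: e
  5: e$bbbec -> last char: c
  6: ece$bbb -> last char: b


BWT = e$bbecb


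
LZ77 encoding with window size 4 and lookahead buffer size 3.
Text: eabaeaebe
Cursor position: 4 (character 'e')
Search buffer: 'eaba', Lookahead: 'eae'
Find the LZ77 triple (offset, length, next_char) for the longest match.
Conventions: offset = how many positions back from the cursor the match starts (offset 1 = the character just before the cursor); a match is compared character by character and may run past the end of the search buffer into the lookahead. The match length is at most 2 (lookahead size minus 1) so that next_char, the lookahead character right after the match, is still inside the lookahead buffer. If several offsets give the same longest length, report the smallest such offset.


Try each offset into the search buffer:
  offset=1 (pos 3, char 'a'): match length 0
  offset=2 (pos 2, char 'b'): match length 0
  offset=3 (pos 1, char 'a'): match length 0
  offset=4 (pos 0, char 'e'): match length 2
Longest match has length 2 at offset 4.
next_char = character at position 4 + 2 = 6 -> 'e'

Best match: offset=4, length=2 (matching 'ea' starting at position 0)
LZ77 triple: (4, 2, 'e')


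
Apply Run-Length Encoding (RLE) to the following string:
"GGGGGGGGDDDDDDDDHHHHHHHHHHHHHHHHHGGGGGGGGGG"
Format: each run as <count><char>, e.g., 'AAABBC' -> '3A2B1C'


Scanning runs left to right:
  i=0: run of 'G' x 8 -> '8G'
  i=8: run of 'D' x 8 -> '8D'
  i=16: run of 'H' x 17 -> '17H'
  i=33: run of 'G' x 10 -> '10G'

RLE = 8G8D17H10G


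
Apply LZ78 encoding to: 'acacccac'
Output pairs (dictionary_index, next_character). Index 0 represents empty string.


LZ78 encoding steps:
Dictionary: {0: ''}
Step 1: w='' (idx 0), next='a' -> output (0, 'a'), add 'a' as idx 1
Step 2: w='' (idx 0), next='c' -> output (0, 'c'), add 'c' as idx 2
Step 3: w='a' (idx 1), next='c' -> output (1, 'c'), add 'ac' as idx 3
Step 4: w='c' (idx 2), next='c' -> output (2, 'c'), add 'cc' as idx 4
Step 5: w='ac' (idx 3), end of input -> output (3, '')


Encoded: [(0, 'a'), (0, 'c'), (1, 'c'), (2, 'c'), (3, '')]


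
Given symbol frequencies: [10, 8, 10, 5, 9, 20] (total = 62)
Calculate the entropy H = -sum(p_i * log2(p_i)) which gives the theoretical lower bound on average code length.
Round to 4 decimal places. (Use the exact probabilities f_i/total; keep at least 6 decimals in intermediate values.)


Per-symbol terms -p_i * log2(p_i) with p_i = f_i/62:
  p = 10/62 = 0.161290: log2(p) = -2.632268, -p*log2(p) = 0.424559
  p = 8/62 = 0.129032: log2(p) = -2.954196, -p*log2(p) = 0.381187
  p = 10/62 = 0.161290: log2(p) = -2.632268, -p*log2(p) = 0.424559
  p = 5/62 = 0.080645: log2(p) = -3.632268, -p*log2(p) = 0.292925
  p = 9/62 = 0.145161: log2(p) = -2.784271, -p*log2(p) = 0.404168
  p = 20/62 = 0.322581: log2(p) = -1.632268, -p*log2(p) = 0.526538
H = 0.424559 + 0.381187 + 0.424559 + 0.292925 + 0.404168 + 0.526538 = 2.453936

H = 2.4539 bits/symbol


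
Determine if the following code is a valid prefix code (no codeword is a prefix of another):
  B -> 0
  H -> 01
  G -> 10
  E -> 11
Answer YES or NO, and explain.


Checking each pair (does one codeword prefix another?):
  B='0' vs H='01': prefix -- VIOLATION

NO -- this is NOT a valid prefix code. B (0) is a prefix of H (01).


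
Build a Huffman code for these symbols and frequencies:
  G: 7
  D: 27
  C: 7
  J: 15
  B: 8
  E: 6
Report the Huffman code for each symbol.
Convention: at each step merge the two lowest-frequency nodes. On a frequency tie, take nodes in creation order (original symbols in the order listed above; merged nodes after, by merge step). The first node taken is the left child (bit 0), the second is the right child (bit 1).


Huffman tree construction:
Step 1: Merge E(6) + G(7) = 13
Step 2: Merge C(7) + B(8) = 15
Step 3: Merge (E+G)(13) + J(15) = 28
Step 4: Merge (C+B)(15) + D(27) = 42
Step 5: Merge ((E+G)+J)(28) + ((C+B)+D)(42) = 70
Read each symbol's code off the tree from the root (left child = 0, right child = 1).

Codes:
  G: 001 (length 3)
  D: 11 (length 2)
  C: 100 (length 3)
  J: 01 (length 2)
  B: 101 (length 3)
  E: 000 (length 3)
Average code length: 168/70 = 2.4000 bits/symbol


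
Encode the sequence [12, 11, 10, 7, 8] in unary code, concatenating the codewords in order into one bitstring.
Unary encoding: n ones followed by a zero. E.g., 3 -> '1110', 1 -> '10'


Encode each number as n ones followed by a terminating 0:
  12 -> 1111111111110 (13 bits)
  11 -> 111111111110 (12 bits)
  10 -> 11111111110 (11 bits)
  7 -> 11111110 (8 bits)
  8 -> 111111110 (9 bits)
Total length = 13 + 12 + 11 + 8 + 9 = 53 bits.

Unary([12, 11, 10, 7, 8]) = 11111111111101111111111101111111111011111110111111110 (53 bits)


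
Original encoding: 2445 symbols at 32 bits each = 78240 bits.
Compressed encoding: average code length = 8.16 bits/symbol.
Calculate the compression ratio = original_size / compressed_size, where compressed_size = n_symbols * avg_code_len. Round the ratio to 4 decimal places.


original_size = n_symbols * orig_bits = 2445 * 32 = 78240 bits
compressed_size = n_symbols * avg_code_len = 2445 * 8.16 = 19951.2 bits
ratio = original_size / compressed_size = 78240 / 19951.2 = 3.9216

Compression ratio = 3.9216


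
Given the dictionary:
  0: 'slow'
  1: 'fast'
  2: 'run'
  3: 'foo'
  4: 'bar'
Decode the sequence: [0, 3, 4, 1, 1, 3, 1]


Look up each index in the dictionary:
  0 -> 'slow'
  3 -> 'foo'
  4 -> 'bar'
  1 -> 'fast'
  1 -> 'fast'
  3 -> 'foo'
  1 -> 'fast'

Decoded: "slow foo bar fast fast foo fast"


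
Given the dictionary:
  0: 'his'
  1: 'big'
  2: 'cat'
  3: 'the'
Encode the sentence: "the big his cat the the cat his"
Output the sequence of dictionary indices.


Look up each word in the dictionary:
  'the' -> 3
  'big' -> 1
  'his' -> 0
  'cat' -> 2
  'the' -> 3
  'the' -> 3
  'cat' -> 2
  'his' -> 0

Encoded: [3, 1, 0, 2, 3, 3, 2, 0]


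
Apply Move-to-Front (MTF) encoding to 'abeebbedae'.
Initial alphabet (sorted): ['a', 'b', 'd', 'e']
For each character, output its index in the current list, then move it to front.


MTF encoding:
'a': index 0 in ['a', 'b', 'd', 'e'] -> ['a', 'b', 'd', 'e']
'b': index 1 in ['a', 'b', 'd', 'e'] -> ['b', 'a', 'd', 'e']
'e': index 3 in ['b', 'a', 'd', 'e'] -> ['e', 'b', 'a', 'd']
'e': index 0 in ['e', 'b', 'a', 'd'] -> ['e', 'b', 'a', 'd']
'b': index 1 in ['e', 'b', 'a', 'd'] -> ['b', 'e', 'a', 'd']
'b': index 0 in ['b', 'e', 'a', 'd'] -> ['b', 'e', 'a', 'd']
'e': index 1 in ['b', 'e', 'a', 'd'] -> ['e', 'b', 'a', 'd']
'd': index 3 in ['e', 'b', 'a', 'd'] -> ['d', 'e', 'b', 'a']
'a': index 3 in ['d', 'e', 'b', 'a'] -> ['a', 'd', 'e', 'b']
'e': index 2 in ['a', 'd', 'e', 'b'] -> ['e', 'a', 'd', 'b']


Output: [0, 1, 3, 0, 1, 0, 1, 3, 3, 2]
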